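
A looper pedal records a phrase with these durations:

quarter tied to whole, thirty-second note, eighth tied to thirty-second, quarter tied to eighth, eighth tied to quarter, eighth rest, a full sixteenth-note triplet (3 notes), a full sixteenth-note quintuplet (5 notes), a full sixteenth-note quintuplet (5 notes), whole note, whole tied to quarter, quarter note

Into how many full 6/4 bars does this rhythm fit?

3

One bar of 6/4 = 48 thirty-second notes.
In thirty-second notes: quarter tied to whole (quarter + whole) = 40; thirty-second note = 1; eighth tied to thirty-second (eighth + thirty-second) = 5; quarter tied to eighth (quarter + eighth) = 12; eighth tied to quarter (eighth + quarter) = 12; eighth rest = 4; a full sixteenth-note triplet (3 notes) (three triplet sixteenths span one eighth) = 4; a full sixteenth-note quintuplet (5 notes) (five quintuplet sixteenths span one quarter) = 8; a full sixteenth-note quintuplet (5 notes) (five quintuplet sixteenths span one quarter) = 8; whole note = 32; whole tied to quarter (whole + quarter) = 40; quarter note = 8.
Adding: 40 + 1 + 5 + 12 + 12 + 4 + 4 + 8 + 8 + 32 + 40 + 8 = 174.
174 ÷ 48 = 3 complete bars with 30 left over.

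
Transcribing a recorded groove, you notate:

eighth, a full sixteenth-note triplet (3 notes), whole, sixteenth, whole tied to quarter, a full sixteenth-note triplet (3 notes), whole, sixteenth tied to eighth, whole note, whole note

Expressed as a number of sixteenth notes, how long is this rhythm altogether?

In sixteenth notes: eighth = 2; a full sixteenth-note triplet (3 notes) (three triplet sixteenths span one eighth) = 2; whole = 16; sixteenth = 1; whole tied to quarter (whole + quarter) = 20; a full sixteenth-note triplet (3 notes) (three triplet sixteenths span one eighth) = 2; whole = 16; sixteenth tied to eighth (sixteenth + eighth) = 3; whole note = 16; whole note = 16.
Adding: 2 + 2 + 16 + 1 + 20 + 2 + 16 + 3 + 16 + 16 = 94 sixteenth notes.

94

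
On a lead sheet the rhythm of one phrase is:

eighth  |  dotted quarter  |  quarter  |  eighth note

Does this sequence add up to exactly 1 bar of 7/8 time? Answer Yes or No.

One bar of 7/8 = 7 eighth notes.
Convert each value to eighth notes: eighth = 1; dotted quarter = 3; quarter = 2; eighth note = 1.
Sum: 1 + 3 + 2 + 1 = 7.
7 equals 7, so the answer is Yes.

Yes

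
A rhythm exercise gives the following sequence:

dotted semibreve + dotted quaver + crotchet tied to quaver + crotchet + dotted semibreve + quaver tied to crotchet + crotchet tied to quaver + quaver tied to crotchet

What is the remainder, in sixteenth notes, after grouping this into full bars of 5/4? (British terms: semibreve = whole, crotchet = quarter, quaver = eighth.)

19

One bar of 5/4 = 20 sixteenth notes.
Each duration in sixteenth notes: dotted semibreve = 24; dotted quaver = 3; crotchet tied to quaver (crotchet + quaver) = 6; crotchet = 4; dotted semibreve = 24; quaver tied to crotchet (quaver + crotchet) = 6; crotchet tied to quaver (crotchet + quaver) = 6; quaver tied to crotchet (quaver + crotchet) = 6.
Total: 24 + 3 + 6 + 4 + 24 + 6 + 6 + 6 = 79.
79 ÷ 20 = 3 complete bars with 19 sixteenth notes remaining.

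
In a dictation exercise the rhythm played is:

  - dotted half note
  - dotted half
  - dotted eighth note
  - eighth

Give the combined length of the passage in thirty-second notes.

Each duration in thirty-second notes: dotted half note = 24; dotted half = 24; dotted eighth note = 6; eighth = 4.
Total: 24 + 24 + 6 + 4 = 58 thirty-second notes.

58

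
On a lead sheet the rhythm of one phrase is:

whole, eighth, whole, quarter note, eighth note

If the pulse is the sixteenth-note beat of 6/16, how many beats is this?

One sixteenth-note beat = 2 thirty-second notes.
Express everything in thirty-second notes: whole = 32; eighth = 4; whole = 32; quarter note = 8; eighth note = 4.
Adding: 32 + 4 + 32 + 8 + 4 = 80.
80 ÷ 2 = 40 beats.

40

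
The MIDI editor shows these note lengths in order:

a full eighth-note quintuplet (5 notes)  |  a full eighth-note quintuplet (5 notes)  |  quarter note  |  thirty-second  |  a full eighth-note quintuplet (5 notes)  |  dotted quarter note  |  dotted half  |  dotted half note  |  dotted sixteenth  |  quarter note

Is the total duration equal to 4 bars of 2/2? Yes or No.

One bar of 2/2 = 32 thirty-second notes, so 4 bars = 128.
Each duration in thirty-second notes: a full eighth-note quintuplet (5 notes) (five quintuplet eighths span one half) = 16; a full eighth-note quintuplet (5 notes) (five quintuplet eighths span one half) = 16; quarter note = 8; thirty-second = 1; a full eighth-note quintuplet (5 notes) (five quintuplet eighths span one half) = 16; dotted quarter note = 12; dotted half = 24; dotted half note = 24; dotted sixteenth = 3; quarter note = 8.
Sum: 16 + 16 + 8 + 1 + 16 + 12 + 24 + 24 + 3 + 8 = 128.
128 equals 128, so the answer is Yes.

Yes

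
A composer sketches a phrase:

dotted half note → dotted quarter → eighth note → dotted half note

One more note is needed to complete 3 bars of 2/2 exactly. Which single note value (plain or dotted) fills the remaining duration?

3 bars of 2/2 = 24 eighth notes.
In eighth notes: dotted half note = 6; dotted quarter = 3; eighth note = 1; dotted half note = 6.
Sum: 6 + 3 + 1 + 6 = 16.
Remaining: 24 − 16 = 8 eighth notes, which is a whole note.

whole note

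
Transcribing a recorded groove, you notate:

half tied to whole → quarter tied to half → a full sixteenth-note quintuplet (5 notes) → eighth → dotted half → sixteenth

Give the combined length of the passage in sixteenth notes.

Express everything in sixteenth notes: half tied to whole (half + whole) = 24; quarter tied to half (quarter + half) = 12; a full sixteenth-note quintuplet (5 notes) (five quintuplet sixteenths span one quarter) = 4; eighth = 2; dotted half = 12; sixteenth = 1.
Total: 24 + 12 + 4 + 2 + 12 + 1 = 55 sixteenth notes.

55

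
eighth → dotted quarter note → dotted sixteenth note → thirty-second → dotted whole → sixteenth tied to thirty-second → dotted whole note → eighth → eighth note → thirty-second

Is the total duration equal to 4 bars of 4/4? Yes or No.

Yes

One bar of 4/4 = 32 thirty-second notes, so 4 bars = 128.
Convert each value to thirty-second notes: eighth = 4; dotted quarter note = 12; dotted sixteenth note = 3; thirty-second = 1; dotted whole = 48; sixteenth tied to thirty-second (sixteenth + thirty-second) = 3; dotted whole note = 48; eighth = 4; eighth note = 4; thirty-second = 1.
Adding: 4 + 12 + 3 + 1 + 48 + 3 + 48 + 4 + 4 + 1 = 128.
128 equals 128, so the answer is Yes.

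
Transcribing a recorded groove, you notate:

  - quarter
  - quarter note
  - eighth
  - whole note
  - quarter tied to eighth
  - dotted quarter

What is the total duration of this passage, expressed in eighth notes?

19

Working in eighth notes: quarter = 2; quarter note = 2; eighth = 1; whole note = 8; quarter tied to eighth (quarter + eighth) = 3; dotted quarter = 3.
Total: 2 + 2 + 1 + 8 + 3 + 3 = 19 eighth notes.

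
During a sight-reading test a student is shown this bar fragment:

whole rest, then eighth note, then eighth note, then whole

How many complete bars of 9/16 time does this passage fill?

One bar of 9/16 = 9 sixteenth notes.
Express everything in sixteenth notes: whole rest = 16; eighth note = 2; eighth note = 2; whole = 16.
Sum: 16 + 2 + 2 + 16 = 36.
36 ÷ 9 = 4 complete bars with 0 left over.

4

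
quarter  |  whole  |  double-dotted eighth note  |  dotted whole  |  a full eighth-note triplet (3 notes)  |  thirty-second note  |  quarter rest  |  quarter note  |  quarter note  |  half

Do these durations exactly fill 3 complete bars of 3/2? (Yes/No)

One bar of 3/2 = 48 thirty-second notes, so 3 bars = 144.
Convert each value to thirty-second notes: quarter = 8; whole = 32; double-dotted eighth note = 7; dotted whole = 48; a full eighth-note triplet (3 notes) (three triplet eighths span one quarter) = 8; thirty-second note = 1; quarter rest = 8; quarter note = 8; quarter note = 8; half = 16.
Total: 8 + 32 + 7 + 48 + 8 + 1 + 8 + 8 + 8 + 16 = 144.
144 equals 144, so the answer is Yes.

Yes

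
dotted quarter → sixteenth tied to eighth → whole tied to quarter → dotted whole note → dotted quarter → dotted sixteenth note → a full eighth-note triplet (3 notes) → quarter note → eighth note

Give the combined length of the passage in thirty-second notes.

141

Working in thirty-second notes: dotted quarter = 12; sixteenth tied to eighth (sixteenth + eighth) = 6; whole tied to quarter (whole + quarter) = 40; dotted whole note = 48; dotted quarter = 12; dotted sixteenth note = 3; a full eighth-note triplet (3 notes) (three triplet eighths span one quarter) = 8; quarter note = 8; eighth note = 4.
Altogether 12 + 6 + 40 + 48 + 12 + 3 + 8 + 8 + 4 = 141 thirty-second notes.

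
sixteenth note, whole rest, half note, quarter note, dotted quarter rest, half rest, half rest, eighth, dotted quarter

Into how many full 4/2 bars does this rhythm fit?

One bar of 4/2 = 32 sixteenth notes.
Express everything in sixteenth notes: sixteenth note = 1; whole rest = 16; half note = 8; quarter note = 4; dotted quarter rest = 6; half rest = 8; half rest = 8; eighth = 2; dotted quarter = 6.
Adding: 1 + 16 + 8 + 4 + 6 + 8 + 8 + 2 + 6 = 59.
59 ÷ 32 = 1 complete bar with 27 left over.

1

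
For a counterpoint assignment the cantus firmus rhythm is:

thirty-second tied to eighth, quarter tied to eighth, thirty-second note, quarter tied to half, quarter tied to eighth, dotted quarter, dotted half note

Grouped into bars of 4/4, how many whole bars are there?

2

One bar of 4/4 = 32 thirty-second notes.
Each duration in thirty-second notes: thirty-second tied to eighth (thirty-second + eighth) = 5; quarter tied to eighth (quarter + eighth) = 12; thirty-second note = 1; quarter tied to half (quarter + half) = 24; quarter tied to eighth (quarter + eighth) = 12; dotted quarter = 12; dotted half note = 24.
Altogether 5 + 12 + 1 + 24 + 12 + 12 + 24 = 90.
90 ÷ 32 = 2 complete bars with 26 left over.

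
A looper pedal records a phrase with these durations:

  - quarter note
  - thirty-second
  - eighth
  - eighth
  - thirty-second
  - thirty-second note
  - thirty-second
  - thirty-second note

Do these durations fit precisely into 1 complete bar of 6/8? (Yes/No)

No

One bar of 6/8 = 24 thirty-second notes.
Each duration in thirty-second notes: quarter note = 8; thirty-second = 1; eighth = 4; eighth = 4; thirty-second = 1; thirty-second note = 1; thirty-second = 1; thirty-second note = 1.
Total: 8 + 1 + 4 + 4 + 1 + 1 + 1 + 1 = 21.
21 falls short of 24, so the answer is No.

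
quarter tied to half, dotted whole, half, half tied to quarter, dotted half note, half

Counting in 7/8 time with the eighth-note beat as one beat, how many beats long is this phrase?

38

One eighth-note beat = 2 sixteenth notes.
Convert each value to sixteenth notes: quarter tied to half (quarter + half) = 12; dotted whole = 24; half = 8; half tied to quarter (half + quarter) = 12; dotted half note = 12; half = 8.
Total: 12 + 24 + 8 + 12 + 12 + 8 = 76.
76 ÷ 2 = 38 beats.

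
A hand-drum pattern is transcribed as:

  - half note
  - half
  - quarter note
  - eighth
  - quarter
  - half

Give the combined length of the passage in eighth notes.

In eighth notes: half note = 4; half = 4; quarter note = 2; eighth = 1; quarter = 2; half = 4.
Sum: 4 + 4 + 2 + 1 + 2 + 4 = 17 eighth notes.

17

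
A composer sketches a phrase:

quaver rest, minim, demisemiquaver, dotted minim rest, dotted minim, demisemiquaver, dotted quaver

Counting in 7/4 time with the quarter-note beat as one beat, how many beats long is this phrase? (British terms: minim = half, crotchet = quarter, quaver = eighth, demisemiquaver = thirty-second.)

One quarter-note beat = 8 thirty-second notes.
In thirty-second notes: quaver rest = 4; minim = 16; demisemiquaver = 1; dotted minim rest = 24; dotted minim = 24; demisemiquaver = 1; dotted quaver = 6.
Adding: 4 + 16 + 1 + 24 + 24 + 1 + 6 = 76.
76 ÷ 8 = 9.5 beats.

9.5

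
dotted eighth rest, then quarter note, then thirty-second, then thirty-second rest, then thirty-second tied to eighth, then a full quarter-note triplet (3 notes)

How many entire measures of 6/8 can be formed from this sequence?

One bar of 6/8 = 24 thirty-second notes.
In thirty-second notes: dotted eighth rest = 6; quarter note = 8; thirty-second = 1; thirty-second rest = 1; thirty-second tied to eighth (thirty-second + eighth) = 5; a full quarter-note triplet (3 notes) (three triplet quarters span one half) = 16.
Altogether 6 + 8 + 1 + 1 + 5 + 16 = 37.
37 ÷ 24 = 1 complete bar with 13 left over.

1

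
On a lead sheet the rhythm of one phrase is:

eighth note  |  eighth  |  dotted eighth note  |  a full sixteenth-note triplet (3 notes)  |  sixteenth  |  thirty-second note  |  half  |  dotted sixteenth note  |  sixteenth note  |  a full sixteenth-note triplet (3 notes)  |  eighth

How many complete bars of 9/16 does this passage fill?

2

One bar of 9/16 = 18 thirty-second notes.
Convert each value to thirty-second notes: eighth note = 4; eighth = 4; dotted eighth note = 6; a full sixteenth-note triplet (3 notes) (three triplet sixteenths span one eighth) = 4; sixteenth = 2; thirty-second note = 1; half = 16; dotted sixteenth note = 3; sixteenth note = 2; a full sixteenth-note triplet (3 notes) (three triplet sixteenths span one eighth) = 4; eighth = 4.
Altogether 4 + 4 + 6 + 4 + 2 + 1 + 16 + 3 + 2 + 4 + 4 = 50.
50 ÷ 18 = 2 complete bars with 14 left over.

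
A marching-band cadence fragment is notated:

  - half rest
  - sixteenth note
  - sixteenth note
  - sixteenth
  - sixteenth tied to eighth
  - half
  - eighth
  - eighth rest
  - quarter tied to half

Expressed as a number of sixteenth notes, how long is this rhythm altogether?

In sixteenth notes: half rest = 8; sixteenth note = 1; sixteenth note = 1; sixteenth = 1; sixteenth tied to eighth (sixteenth + eighth) = 3; half = 8; eighth = 2; eighth rest = 2; quarter tied to half (quarter + half) = 12.
Sum: 8 + 1 + 1 + 1 + 3 + 8 + 2 + 2 + 12 = 38 sixteenth notes.

38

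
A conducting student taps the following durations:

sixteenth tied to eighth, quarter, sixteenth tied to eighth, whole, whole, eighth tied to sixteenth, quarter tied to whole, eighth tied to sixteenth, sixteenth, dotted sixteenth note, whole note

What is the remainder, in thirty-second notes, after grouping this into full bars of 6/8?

5

One bar of 6/8 = 24 thirty-second notes.
In thirty-second notes: sixteenth tied to eighth (sixteenth + eighth) = 6; quarter = 8; sixteenth tied to eighth (sixteenth + eighth) = 6; whole = 32; whole = 32; eighth tied to sixteenth (eighth + sixteenth) = 6; quarter tied to whole (quarter + whole) = 40; eighth tied to sixteenth (eighth + sixteenth) = 6; sixteenth = 2; dotted sixteenth note = 3; whole note = 32.
Total: 6 + 8 + 6 + 32 + 32 + 6 + 40 + 6 + 2 + 3 + 32 = 173.
173 ÷ 24 = 7 complete bars with 5 thirty-second notes remaining.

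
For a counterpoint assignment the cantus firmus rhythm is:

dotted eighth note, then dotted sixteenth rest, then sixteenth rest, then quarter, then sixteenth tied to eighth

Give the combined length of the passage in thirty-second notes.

Express everything in thirty-second notes: dotted eighth note = 6; dotted sixteenth rest = 3; sixteenth rest = 2; quarter = 8; sixteenth tied to eighth (sixteenth + eighth) = 6.
Sum: 6 + 3 + 2 + 8 + 6 = 25 thirty-second notes.

25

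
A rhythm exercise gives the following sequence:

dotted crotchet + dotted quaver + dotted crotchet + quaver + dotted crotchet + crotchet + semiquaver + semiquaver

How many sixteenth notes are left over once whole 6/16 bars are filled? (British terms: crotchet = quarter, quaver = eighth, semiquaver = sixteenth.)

5

One bar of 6/16 = 6 sixteenth notes.
Express everything in sixteenth notes: dotted crotchet = 6; dotted quaver = 3; dotted crotchet = 6; quaver = 2; dotted crotchet = 6; crotchet = 4; semiquaver = 1; semiquaver = 1.
Altogether 6 + 3 + 6 + 2 + 6 + 4 + 1 + 1 = 29.
29 ÷ 6 = 4 complete bars with 5 sixteenth notes remaining.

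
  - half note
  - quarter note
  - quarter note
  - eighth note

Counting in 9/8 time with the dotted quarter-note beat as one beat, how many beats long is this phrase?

One dotted quarter-note beat = 3 eighth notes.
Each duration in eighth notes: half note = 4; quarter note = 2; quarter note = 2; eighth note = 1.
Adding: 4 + 2 + 2 + 1 = 9.
9 ÷ 3 = 3 beats.

3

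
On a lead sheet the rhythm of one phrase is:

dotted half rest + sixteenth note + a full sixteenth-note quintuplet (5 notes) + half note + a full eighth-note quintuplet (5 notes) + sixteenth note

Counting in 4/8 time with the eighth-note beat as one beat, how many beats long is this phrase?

17

One eighth-note beat = 2 sixteenth notes.
In sixteenth notes: dotted half rest = 12; sixteenth note = 1; a full sixteenth-note quintuplet (5 notes) (five quintuplet sixteenths span one quarter) = 4; half note = 8; a full eighth-note quintuplet (5 notes) (five quintuplet eighths span one half) = 8; sixteenth note = 1.
Altogether 12 + 1 + 4 + 8 + 8 + 1 = 34.
34 ÷ 2 = 17 beats.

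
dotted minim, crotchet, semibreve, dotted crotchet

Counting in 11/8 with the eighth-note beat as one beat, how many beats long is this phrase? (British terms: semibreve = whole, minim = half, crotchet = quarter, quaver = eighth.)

One eighth-note beat = 2 sixteenth notes.
Each duration in sixteenth notes: dotted minim = 12; crotchet = 4; semibreve = 16; dotted crotchet = 6.
Adding: 12 + 4 + 16 + 6 = 38.
38 ÷ 2 = 19 beats.

19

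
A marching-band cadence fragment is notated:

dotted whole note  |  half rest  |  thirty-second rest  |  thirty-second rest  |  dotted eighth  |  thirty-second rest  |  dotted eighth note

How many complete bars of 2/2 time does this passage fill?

2

One bar of 2/2 = 32 thirty-second notes.
Working in thirty-second notes: dotted whole note = 48; half rest = 16; thirty-second rest = 1; thirty-second rest = 1; dotted eighth = 6; thirty-second rest = 1; dotted eighth note = 6.
Altogether 48 + 16 + 1 + 1 + 6 + 1 + 6 = 79.
79 ÷ 32 = 2 complete bars with 15 left over.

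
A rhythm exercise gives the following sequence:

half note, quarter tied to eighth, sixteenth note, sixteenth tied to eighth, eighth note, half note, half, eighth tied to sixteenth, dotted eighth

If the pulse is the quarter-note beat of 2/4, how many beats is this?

10.5

One quarter-note beat = 4 sixteenth notes.
In sixteenth notes: half note = 8; quarter tied to eighth (quarter + eighth) = 6; sixteenth note = 1; sixteenth tied to eighth (sixteenth + eighth) = 3; eighth note = 2; half note = 8; half = 8; eighth tied to sixteenth (eighth + sixteenth) = 3; dotted eighth = 3.
Altogether 8 + 6 + 1 + 3 + 2 + 8 + 8 + 3 + 3 = 42.
42 ÷ 4 = 10.5 beats.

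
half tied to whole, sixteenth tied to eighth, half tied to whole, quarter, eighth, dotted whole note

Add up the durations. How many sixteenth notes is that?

81

Convert each value to sixteenth notes: half tied to whole (half + whole) = 24; sixteenth tied to eighth (sixteenth + eighth) = 3; half tied to whole (half + whole) = 24; quarter = 4; eighth = 2; dotted whole note = 24.
Adding: 24 + 3 + 24 + 4 + 2 + 24 = 81 sixteenth notes.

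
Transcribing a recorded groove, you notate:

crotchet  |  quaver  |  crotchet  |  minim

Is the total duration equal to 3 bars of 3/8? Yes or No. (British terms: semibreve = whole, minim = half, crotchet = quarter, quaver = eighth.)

Yes

One bar of 3/8 = 3 eighth notes, so 3 bars = 9.
Express everything in eighth notes: crotchet = 2; quaver = 1; crotchet = 2; minim = 4.
Adding: 2 + 1 + 2 + 4 = 9.
9 equals 9, so the answer is Yes.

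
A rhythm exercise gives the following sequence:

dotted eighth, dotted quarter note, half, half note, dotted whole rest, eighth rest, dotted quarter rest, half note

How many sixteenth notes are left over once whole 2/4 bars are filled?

One bar of 2/4 = 8 sixteenth notes.
Working in sixteenth notes: dotted eighth = 3; dotted quarter note = 6; half = 8; half note = 8; dotted whole rest = 24; eighth rest = 2; dotted quarter rest = 6; half note = 8.
Total: 3 + 6 + 8 + 8 + 24 + 2 + 6 + 8 = 65.
65 ÷ 8 = 8 complete bars with 1 sixteenth note remaining.

1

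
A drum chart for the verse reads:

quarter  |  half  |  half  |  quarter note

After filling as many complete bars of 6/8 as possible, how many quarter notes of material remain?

One bar of 6/8 = 3 quarter notes.
Express everything in quarter notes: quarter = 1; half = 2; half = 2; quarter note = 1.
Altogether 1 + 2 + 2 + 1 = 6.
6 ÷ 3 = 2 complete bars with 0 quarter notes remaining.

0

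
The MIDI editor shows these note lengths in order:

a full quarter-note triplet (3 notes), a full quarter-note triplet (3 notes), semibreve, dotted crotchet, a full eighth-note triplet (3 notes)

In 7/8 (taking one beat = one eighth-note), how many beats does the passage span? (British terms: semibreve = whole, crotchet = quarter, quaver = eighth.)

21

One eighth-note beat = 2 sixteenth notes.
Working in sixteenth notes: a full quarter-note triplet (3 notes) (three triplet quarters span one half) = 8; a full quarter-note triplet (3 notes) (three triplet quarters span one half) = 8; semibreve = 16; dotted crotchet = 6; a full eighth-note triplet (3 notes) (three triplet eighths span one quarter) = 4.
Sum: 8 + 8 + 16 + 6 + 4 = 42.
42 ÷ 2 = 21 beats.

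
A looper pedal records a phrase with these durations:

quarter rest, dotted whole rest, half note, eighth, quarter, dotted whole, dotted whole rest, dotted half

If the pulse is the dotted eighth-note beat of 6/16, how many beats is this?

One dotted eighth-note beat = 3 sixteenth notes.
Working in sixteenth notes: quarter rest = 4; dotted whole rest = 24; half note = 8; eighth = 2; quarter = 4; dotted whole = 24; dotted whole rest = 24; dotted half = 12.
Total: 4 + 24 + 8 + 2 + 4 + 24 + 24 + 12 = 102.
102 ÷ 3 = 34 beats.

34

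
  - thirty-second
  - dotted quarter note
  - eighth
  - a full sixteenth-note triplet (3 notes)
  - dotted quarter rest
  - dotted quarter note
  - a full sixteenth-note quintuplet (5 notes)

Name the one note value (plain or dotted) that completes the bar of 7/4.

dotted sixteenth note

The bar of 7/4 = 56 thirty-second notes.
In thirty-second notes: thirty-second = 1; dotted quarter note = 12; eighth = 4; a full sixteenth-note triplet (3 notes) (three triplet sixteenths span one eighth) = 4; dotted quarter rest = 12; dotted quarter note = 12; a full sixteenth-note quintuplet (5 notes) (five quintuplet sixteenths span one quarter) = 8.
Total: 1 + 12 + 4 + 4 + 12 + 12 + 8 = 53.
Remaining: 56 − 53 = 3 thirty-second notes, which is a dotted sixteenth note.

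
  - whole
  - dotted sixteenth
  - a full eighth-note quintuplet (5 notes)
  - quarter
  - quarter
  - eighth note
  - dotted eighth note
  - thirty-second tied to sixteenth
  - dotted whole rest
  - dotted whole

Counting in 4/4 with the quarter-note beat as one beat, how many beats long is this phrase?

22

One quarter-note beat = 8 thirty-second notes.
Convert each value to thirty-second notes: whole = 32; dotted sixteenth = 3; a full eighth-note quintuplet (5 notes) (five quintuplet eighths span one half) = 16; quarter = 8; quarter = 8; eighth note = 4; dotted eighth note = 6; thirty-second tied to sixteenth (thirty-second + sixteenth) = 3; dotted whole rest = 48; dotted whole = 48.
Altogether 32 + 3 + 16 + 8 + 8 + 4 + 6 + 3 + 48 + 48 = 176.
176 ÷ 8 = 22 beats.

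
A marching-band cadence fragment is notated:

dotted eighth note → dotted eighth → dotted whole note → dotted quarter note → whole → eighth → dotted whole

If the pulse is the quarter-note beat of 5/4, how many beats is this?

19.5

One quarter-note beat = 4 sixteenth notes.
Working in sixteenth notes: dotted eighth note = 3; dotted eighth = 3; dotted whole note = 24; dotted quarter note = 6; whole = 16; eighth = 2; dotted whole = 24.
Altogether 3 + 3 + 24 + 6 + 16 + 2 + 24 = 78.
78 ÷ 4 = 19.5 beats.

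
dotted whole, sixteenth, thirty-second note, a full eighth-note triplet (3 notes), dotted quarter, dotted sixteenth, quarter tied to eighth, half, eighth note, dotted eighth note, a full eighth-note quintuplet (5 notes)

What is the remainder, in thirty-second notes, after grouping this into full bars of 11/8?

One bar of 11/8 = 44 thirty-second notes.
Express everything in thirty-second notes: dotted whole = 48; sixteenth = 2; thirty-second note = 1; a full eighth-note triplet (3 notes) (three triplet eighths span one quarter) = 8; dotted quarter = 12; dotted sixteenth = 3; quarter tied to eighth (quarter + eighth) = 12; half = 16; eighth note = 4; dotted eighth note = 6; a full eighth-note quintuplet (5 notes) (five quintuplet eighths span one half) = 16.
Adding: 48 + 2 + 1 + 8 + 12 + 3 + 12 + 16 + 4 + 6 + 16 = 128.
128 ÷ 44 = 2 complete bars with 40 thirty-second notes remaining.

40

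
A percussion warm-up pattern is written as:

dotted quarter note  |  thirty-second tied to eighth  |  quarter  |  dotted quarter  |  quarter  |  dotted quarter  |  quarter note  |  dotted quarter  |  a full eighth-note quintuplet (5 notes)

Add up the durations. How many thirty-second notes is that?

93

In thirty-second notes: dotted quarter note = 12; thirty-second tied to eighth (thirty-second + eighth) = 5; quarter = 8; dotted quarter = 12; quarter = 8; dotted quarter = 12; quarter note = 8; dotted quarter = 12; a full eighth-note quintuplet (5 notes) (five quintuplet eighths span one half) = 16.
Sum: 12 + 5 + 8 + 12 + 8 + 12 + 8 + 12 + 16 = 93 thirty-second notes.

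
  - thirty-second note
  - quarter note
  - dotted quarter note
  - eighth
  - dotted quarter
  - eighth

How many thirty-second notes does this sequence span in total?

41

Express everything in thirty-second notes: thirty-second note = 1; quarter note = 8; dotted quarter note = 12; eighth = 4; dotted quarter = 12; eighth = 4.
Altogether 1 + 8 + 12 + 4 + 12 + 4 = 41 thirty-second notes.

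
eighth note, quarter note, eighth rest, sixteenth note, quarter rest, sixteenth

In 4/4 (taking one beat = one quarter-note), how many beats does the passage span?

One quarter-note beat = 4 sixteenth notes.
Each duration in sixteenth notes: eighth note = 2; quarter note = 4; eighth rest = 2; sixteenth note = 1; quarter rest = 4; sixteenth = 1.
Total: 2 + 4 + 2 + 1 + 4 + 1 = 14.
14 ÷ 4 = 3.5 beats.

3.5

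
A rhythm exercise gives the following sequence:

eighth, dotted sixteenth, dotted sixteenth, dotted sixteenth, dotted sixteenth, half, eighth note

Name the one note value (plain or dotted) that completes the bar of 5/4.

The bar of 5/4 = 40 thirty-second notes.
Working in thirty-second notes: eighth = 4; dotted sixteenth = 3; dotted sixteenth = 3; dotted sixteenth = 3; dotted sixteenth = 3; half = 16; eighth note = 4.
Adding: 4 + 3 + 3 + 3 + 3 + 16 + 4 = 36.
Remaining: 40 − 36 = 4 thirty-second notes, which is a eighth note.

eighth note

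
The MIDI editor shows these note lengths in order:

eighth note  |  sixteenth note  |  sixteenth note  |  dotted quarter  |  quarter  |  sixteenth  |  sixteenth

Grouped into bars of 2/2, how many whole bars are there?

1

One bar of 2/2 = 16 sixteenth notes.
In sixteenth notes: eighth note = 2; sixteenth note = 1; sixteenth note = 1; dotted quarter = 6; quarter = 4; sixteenth = 1; sixteenth = 1.
Altogether 2 + 1 + 1 + 6 + 4 + 1 + 1 = 16.
16 ÷ 16 = 1 complete bar with 0 left over.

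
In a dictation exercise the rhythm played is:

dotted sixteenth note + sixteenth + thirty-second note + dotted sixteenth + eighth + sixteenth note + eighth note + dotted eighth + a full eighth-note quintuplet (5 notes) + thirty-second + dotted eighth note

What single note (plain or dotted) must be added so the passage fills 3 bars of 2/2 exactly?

dotted whole note

3 bars of 2/2 = 96 thirty-second notes.
Convert each value to thirty-second notes: dotted sixteenth note = 3; sixteenth = 2; thirty-second note = 1; dotted sixteenth = 3; eighth = 4; sixteenth note = 2; eighth note = 4; dotted eighth = 6; a full eighth-note quintuplet (5 notes) (five quintuplet eighths span one half) = 16; thirty-second = 1; dotted eighth note = 6.
Total: 3 + 2 + 1 + 3 + 4 + 2 + 4 + 6 + 16 + 1 + 6 = 48.
Remaining: 96 − 48 = 48 thirty-second notes, which is a dotted whole note.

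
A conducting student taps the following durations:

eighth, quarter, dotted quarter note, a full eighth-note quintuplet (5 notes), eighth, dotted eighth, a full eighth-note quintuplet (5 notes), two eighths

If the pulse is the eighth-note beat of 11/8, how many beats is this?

18.5

One eighth-note beat = 2 sixteenth notes.
Express everything in sixteenth notes: eighth = 2; quarter = 4; dotted quarter note = 6; a full eighth-note quintuplet (5 notes) (five quintuplet eighths span one half) = 8; eighth = 2; dotted eighth = 3; a full eighth-note quintuplet (5 notes) (five quintuplet eighths span one half) = 8; eighth = 2; eighth = 2.
Adding: 2 + 4 + 6 + 8 + 2 + 3 + 8 + 2 + 2 = 37.
37 ÷ 2 = 18.5 beats.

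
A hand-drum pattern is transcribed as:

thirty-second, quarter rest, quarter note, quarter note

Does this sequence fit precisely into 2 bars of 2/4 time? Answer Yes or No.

One bar of 2/4 = 16 thirty-second notes, so 2 bars = 32.
Each duration in thirty-second notes: thirty-second = 1; quarter rest = 8; quarter note = 8; quarter note = 8.
Adding: 1 + 8 + 8 + 8 = 25.
25 falls short of 32, so the answer is No.

No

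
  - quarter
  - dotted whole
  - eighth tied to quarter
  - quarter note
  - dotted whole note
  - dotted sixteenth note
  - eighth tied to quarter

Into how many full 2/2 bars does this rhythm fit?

4

One bar of 2/2 = 32 thirty-second notes.
Working in thirty-second notes: quarter = 8; dotted whole = 48; eighth tied to quarter (eighth + quarter) = 12; quarter note = 8; dotted whole note = 48; dotted sixteenth note = 3; eighth tied to quarter (eighth + quarter) = 12.
Adding: 8 + 48 + 12 + 8 + 48 + 3 + 12 = 139.
139 ÷ 32 = 4 complete bars with 11 left over.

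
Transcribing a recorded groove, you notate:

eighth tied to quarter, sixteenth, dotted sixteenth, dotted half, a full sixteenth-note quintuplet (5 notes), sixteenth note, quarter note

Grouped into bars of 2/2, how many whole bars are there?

One bar of 2/2 = 32 thirty-second notes.
Each duration in thirty-second notes: eighth tied to quarter (eighth + quarter) = 12; sixteenth = 2; dotted sixteenth = 3; dotted half = 24; a full sixteenth-note quintuplet (5 notes) (five quintuplet sixteenths span one quarter) = 8; sixteenth note = 2; quarter note = 8.
Sum: 12 + 2 + 3 + 24 + 8 + 2 + 8 = 59.
59 ÷ 32 = 1 complete bar with 27 left over.

1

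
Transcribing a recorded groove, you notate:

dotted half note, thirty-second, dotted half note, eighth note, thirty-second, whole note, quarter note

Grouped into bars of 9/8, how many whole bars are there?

One bar of 9/8 = 36 thirty-second notes.
Each duration in thirty-second notes: dotted half note = 24; thirty-second = 1; dotted half note = 24; eighth note = 4; thirty-second = 1; whole note = 32; quarter note = 8.
Altogether 24 + 1 + 24 + 4 + 1 + 32 + 8 = 94.
94 ÷ 36 = 2 complete bars with 22 left over.

2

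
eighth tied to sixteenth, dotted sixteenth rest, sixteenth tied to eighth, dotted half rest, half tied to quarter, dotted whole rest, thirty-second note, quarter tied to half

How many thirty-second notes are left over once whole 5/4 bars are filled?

16

One bar of 5/4 = 40 thirty-second notes.
Express everything in thirty-second notes: eighth tied to sixteenth (eighth + sixteenth) = 6; dotted sixteenth rest = 3; sixteenth tied to eighth (sixteenth + eighth) = 6; dotted half rest = 24; half tied to quarter (half + quarter) = 24; dotted whole rest = 48; thirty-second note = 1; quarter tied to half (quarter + half) = 24.
Total: 6 + 3 + 6 + 24 + 24 + 48 + 1 + 24 = 136.
136 ÷ 40 = 3 complete bars with 16 thirty-second notes remaining.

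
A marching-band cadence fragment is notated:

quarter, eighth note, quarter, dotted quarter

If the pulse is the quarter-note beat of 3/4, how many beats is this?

One quarter-note beat = 2 eighth notes.
Convert each value to eighth notes: quarter = 2; eighth note = 1; quarter = 2; dotted quarter = 3.
Adding: 2 + 1 + 2 + 3 = 8.
8 ÷ 2 = 4 beats.

4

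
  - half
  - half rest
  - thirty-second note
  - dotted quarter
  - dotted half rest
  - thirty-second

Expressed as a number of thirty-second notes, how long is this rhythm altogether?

Convert each value to thirty-second notes: half = 16; half rest = 16; thirty-second note = 1; dotted quarter = 12; dotted half rest = 24; thirty-second = 1.
Sum: 16 + 16 + 1 + 12 + 24 + 1 = 70 thirty-second notes.

70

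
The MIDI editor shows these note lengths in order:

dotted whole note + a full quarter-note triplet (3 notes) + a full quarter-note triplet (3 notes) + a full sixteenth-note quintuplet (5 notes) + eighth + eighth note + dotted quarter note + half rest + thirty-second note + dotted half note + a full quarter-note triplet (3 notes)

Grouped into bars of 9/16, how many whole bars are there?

One bar of 9/16 = 18 thirty-second notes.
Working in thirty-second notes: dotted whole note = 48; a full quarter-note triplet (3 notes) (three triplet quarters span one half) = 16; a full quarter-note triplet (3 notes) (three triplet quarters span one half) = 16; a full sixteenth-note quintuplet (5 notes) (five quintuplet sixteenths span one quarter) = 8; eighth = 4; eighth note = 4; dotted quarter note = 12; half rest = 16; thirty-second note = 1; dotted half note = 24; a full quarter-note triplet (3 notes) (three triplet quarters span one half) = 16.
Total: 48 + 16 + 16 + 8 + 4 + 4 + 12 + 16 + 1 + 24 + 16 = 165.
165 ÷ 18 = 9 complete bars with 3 left over.

9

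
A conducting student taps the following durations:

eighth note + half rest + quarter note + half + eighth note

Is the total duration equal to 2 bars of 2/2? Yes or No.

One bar of 2/2 = 8 eighth notes, so 2 bars = 16.
In eighth notes: eighth note = 1; half rest = 4; quarter note = 2; half = 4; eighth note = 1.
Adding: 1 + 4 + 2 + 4 + 1 = 12.
12 falls short of 16, so the answer is No.

No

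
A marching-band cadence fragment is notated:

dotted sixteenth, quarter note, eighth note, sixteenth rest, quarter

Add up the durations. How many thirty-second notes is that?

25

Each duration in thirty-second notes: dotted sixteenth = 3; quarter note = 8; eighth note = 4; sixteenth rest = 2; quarter = 8.
Adding: 3 + 8 + 4 + 2 + 8 = 25 thirty-second notes.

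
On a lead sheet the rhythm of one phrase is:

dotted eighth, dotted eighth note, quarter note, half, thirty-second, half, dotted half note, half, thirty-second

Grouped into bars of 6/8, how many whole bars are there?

3

One bar of 6/8 = 24 thirty-second notes.
Working in thirty-second notes: dotted eighth = 6; dotted eighth note = 6; quarter note = 8; half = 16; thirty-second = 1; half = 16; dotted half note = 24; half = 16; thirty-second = 1.
Total: 6 + 6 + 8 + 16 + 1 + 16 + 24 + 16 + 1 = 94.
94 ÷ 24 = 3 complete bars with 22 left over.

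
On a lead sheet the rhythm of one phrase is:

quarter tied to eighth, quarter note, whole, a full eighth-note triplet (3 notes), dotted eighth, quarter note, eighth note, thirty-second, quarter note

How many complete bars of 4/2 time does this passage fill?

One bar of 4/2 = 64 thirty-second notes.
In thirty-second notes: quarter tied to eighth (quarter + eighth) = 12; quarter note = 8; whole = 32; a full eighth-note triplet (3 notes) (three triplet eighths span one quarter) = 8; dotted eighth = 6; quarter note = 8; eighth note = 4; thirty-second = 1; quarter note = 8.
Sum: 12 + 8 + 32 + 8 + 6 + 8 + 4 + 1 + 8 = 87.
87 ÷ 64 = 1 complete bar with 23 left over.

1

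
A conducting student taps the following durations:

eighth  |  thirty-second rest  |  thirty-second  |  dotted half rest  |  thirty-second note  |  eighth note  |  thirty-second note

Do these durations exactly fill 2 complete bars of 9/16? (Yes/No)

One bar of 9/16 = 18 thirty-second notes, so 2 bars = 36.
In thirty-second notes: eighth = 4; thirty-second rest = 1; thirty-second = 1; dotted half rest = 24; thirty-second note = 1; eighth note = 4; thirty-second note = 1.
Adding: 4 + 1 + 1 + 24 + 1 + 4 + 1 = 36.
36 equals 36, so the answer is Yes.

Yes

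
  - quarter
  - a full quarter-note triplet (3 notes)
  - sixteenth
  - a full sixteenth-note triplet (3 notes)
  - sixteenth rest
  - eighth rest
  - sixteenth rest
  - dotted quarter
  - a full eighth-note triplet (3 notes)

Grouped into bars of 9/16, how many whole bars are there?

3

One bar of 9/16 = 9 sixteenth notes.
Express everything in sixteenth notes: quarter = 4; a full quarter-note triplet (3 notes) (three triplet quarters span one half) = 8; sixteenth = 1; a full sixteenth-note triplet (3 notes) (three triplet sixteenths span one eighth) = 2; sixteenth rest = 1; eighth rest = 2; sixteenth rest = 1; dotted quarter = 6; a full eighth-note triplet (3 notes) (three triplet eighths span one quarter) = 4.
Total: 4 + 8 + 1 + 2 + 1 + 2 + 1 + 6 + 4 = 29.
29 ÷ 9 = 3 complete bars with 2 left over.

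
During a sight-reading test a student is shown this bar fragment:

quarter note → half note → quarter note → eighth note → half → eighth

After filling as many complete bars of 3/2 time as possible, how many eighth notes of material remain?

One bar of 3/2 = 12 eighth notes.
Working in eighth notes: quarter note = 2; half note = 4; quarter note = 2; eighth note = 1; half = 4; eighth = 1.
Total: 2 + 4 + 2 + 1 + 4 + 1 = 14.
14 ÷ 12 = 1 complete bar with 2 eighth notes remaining.

2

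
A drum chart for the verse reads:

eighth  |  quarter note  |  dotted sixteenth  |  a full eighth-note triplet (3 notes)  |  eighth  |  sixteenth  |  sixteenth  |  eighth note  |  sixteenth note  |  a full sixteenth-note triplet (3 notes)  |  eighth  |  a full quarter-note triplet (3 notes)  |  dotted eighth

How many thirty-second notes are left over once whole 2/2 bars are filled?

3

One bar of 2/2 = 32 thirty-second notes.
Express everything in thirty-second notes: eighth = 4; quarter note = 8; dotted sixteenth = 3; a full eighth-note triplet (3 notes) (three triplet eighths span one quarter) = 8; eighth = 4; sixteenth = 2; sixteenth = 2; eighth note = 4; sixteenth note = 2; a full sixteenth-note triplet (3 notes) (three triplet sixteenths span one eighth) = 4; eighth = 4; a full quarter-note triplet (3 notes) (three triplet quarters span one half) = 16; dotted eighth = 6.
Altogether 4 + 8 + 3 + 8 + 4 + 2 + 2 + 4 + 2 + 4 + 4 + 16 + 6 = 67.
67 ÷ 32 = 2 complete bars with 3 thirty-second notes remaining.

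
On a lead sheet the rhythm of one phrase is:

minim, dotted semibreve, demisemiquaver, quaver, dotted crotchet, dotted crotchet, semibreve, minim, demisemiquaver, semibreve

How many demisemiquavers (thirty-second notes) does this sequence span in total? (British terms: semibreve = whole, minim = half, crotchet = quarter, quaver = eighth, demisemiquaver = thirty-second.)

174

Each duration in thirty-second notes: minim = 16; dotted semibreve = 48; demisemiquaver = 1; quaver = 4; dotted crotchet = 12; dotted crotchet = 12; semibreve = 32; minim = 16; demisemiquaver = 1; semibreve = 32.
Adding: 16 + 48 + 1 + 4 + 12 + 12 + 32 + 16 + 1 + 32 = 174 thirty-second notes.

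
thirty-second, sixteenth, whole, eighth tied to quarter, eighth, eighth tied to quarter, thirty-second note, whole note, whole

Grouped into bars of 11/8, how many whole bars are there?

One bar of 11/8 = 44 thirty-second notes.
Working in thirty-second notes: thirty-second = 1; sixteenth = 2; whole = 32; eighth tied to quarter (eighth + quarter) = 12; eighth = 4; eighth tied to quarter (eighth + quarter) = 12; thirty-second note = 1; whole note = 32; whole = 32.
Total: 1 + 2 + 32 + 12 + 4 + 12 + 1 + 32 + 32 = 128.
128 ÷ 44 = 2 complete bars with 40 left over.

2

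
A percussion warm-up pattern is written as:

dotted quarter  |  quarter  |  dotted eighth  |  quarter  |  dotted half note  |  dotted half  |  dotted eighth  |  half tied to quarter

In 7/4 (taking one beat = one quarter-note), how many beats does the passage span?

14

One quarter-note beat = 4 sixteenth notes.
In sixteenth notes: dotted quarter = 6; quarter = 4; dotted eighth = 3; quarter = 4; dotted half note = 12; dotted half = 12; dotted eighth = 3; half tied to quarter (half + quarter) = 12.
Altogether 6 + 4 + 3 + 4 + 12 + 12 + 3 + 12 = 56.
56 ÷ 4 = 14 beats.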